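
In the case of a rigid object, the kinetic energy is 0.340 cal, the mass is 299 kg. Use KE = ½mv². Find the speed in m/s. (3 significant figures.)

Rearranging KE = ½mv² for v: v = √(2·KE/m).
KE = 0.340 cal = 1.423 J; m = 299 kg.
v = 0.09755 m/s

0.0975 m/s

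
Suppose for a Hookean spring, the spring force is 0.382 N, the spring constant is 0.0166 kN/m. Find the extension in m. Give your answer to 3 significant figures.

0.0230 m

From Hooke's law: x = F/k.
F = 0.382 N; k = 0.0166 kN/m = 16.60 N/m.
x = 0.02301 m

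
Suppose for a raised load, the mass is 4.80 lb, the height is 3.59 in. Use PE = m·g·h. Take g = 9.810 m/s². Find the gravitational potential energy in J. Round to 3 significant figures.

Directly: PE = mgh.
m = 4.80 lb = 2.177 kg; h = 3.59 in = 0.09119 m; g = 9.810 m/s².
PE = 1.948 J  (the unit combination reduces to kg·m²/s² = J)

1.95 J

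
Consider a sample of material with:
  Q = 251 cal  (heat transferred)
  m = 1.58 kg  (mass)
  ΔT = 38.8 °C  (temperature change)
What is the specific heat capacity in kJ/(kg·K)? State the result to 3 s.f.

Solving Q = m·c·ΔT for c: c = Q/(m·ΔT).
Q = 251 cal = 1050 J; m = 1.58 kg; ΔT = 38.8 °C = 38.80 K.
c = 17.13 J/(kg·K)
17.13 J/(kg·K) × (1 kJ/(kg·K) / 1000 J/(kg·K)) = 0.01713 kJ/(kg·K)

0.0171 kJ/(kg·K)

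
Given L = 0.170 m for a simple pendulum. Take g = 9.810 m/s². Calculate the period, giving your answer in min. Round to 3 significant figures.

Directly: T = 2π√(L/g).
L = 0.170 m; g = 9.810 m/s².
T = 0.8271 s
0.8271 s × (1 min / 60.00 s) = 0.01379 min

0.0138 min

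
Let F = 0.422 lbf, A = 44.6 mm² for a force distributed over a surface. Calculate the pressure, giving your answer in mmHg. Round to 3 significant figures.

P is given directly by: P = F/A.
F = 0.422 lbf = 1.877 N; A = 44.6 mm² = 4.460×10^-5 m².
P = 42089 Pa
42089 Pa × (1 mmHg / 133.3 Pa) = 315.7 mmHg

316 mmHg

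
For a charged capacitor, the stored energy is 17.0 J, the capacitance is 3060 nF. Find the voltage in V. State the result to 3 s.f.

3330 V

Solving E = ½C·V² for V: V = √(2E/C).
E = 17.0 J; C = 3060 nF = 3.060×10^-6 F.
V = 3333 V  (the unit combination reduces to kg·m²/(A·s³) = V)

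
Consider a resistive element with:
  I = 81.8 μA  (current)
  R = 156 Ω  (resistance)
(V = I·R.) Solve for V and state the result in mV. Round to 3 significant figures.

12.8 mV

V is given directly by: V = IR.
I = 81.8 μA = 8.180×10^-5 A; R = 156 Ω.
V = 0.01276 V
0.01276 V × (1 mV / 0.001000 V) = 12.76 mV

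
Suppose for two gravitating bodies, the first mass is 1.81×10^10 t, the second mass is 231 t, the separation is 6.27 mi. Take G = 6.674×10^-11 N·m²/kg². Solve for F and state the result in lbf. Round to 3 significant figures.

From Newton's law of gravitation: F = Gm₁m₂/r².
m₁ = 1.81×10^10 t = 1.810×10^13 kg; m₂ = 231 t = 2.310×10^5 kg; r = 6.27 mi = 10091 m; G = 6.674×10^-11 N·m²/kg².
F = 2.741 N  (the unit combination reduces to kg·m/s² = N)
2.741 N × (1 lbf / 4.448 N) = 0.6161 lbf

0.616 lbf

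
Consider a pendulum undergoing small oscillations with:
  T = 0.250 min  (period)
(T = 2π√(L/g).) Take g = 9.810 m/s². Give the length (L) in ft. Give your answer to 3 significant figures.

183 ft

Rearranging: L = g·(T/2π)².
T = 0.250 min = 15.00 s; g = 9.810 m/s².
L = 55.91 m
55.91 m × (1 ft / 0.3048 m) = 183.4 ft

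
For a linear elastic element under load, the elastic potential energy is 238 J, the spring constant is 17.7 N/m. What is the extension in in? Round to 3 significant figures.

204 in

Rearranging: x = √(2U/k).
U = 238 J; k = 17.7 N/m.
x = 5.186 m
5.186 m × (1 in / 0.02540 m) = 204.2 in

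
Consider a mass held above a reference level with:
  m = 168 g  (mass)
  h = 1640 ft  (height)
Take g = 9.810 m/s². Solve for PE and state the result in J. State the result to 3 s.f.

824 J

Directly: PE = mgh.
m = 168 g = 0.1680 kg; h = 1640 ft = 499.9 m; g = 9.810 m/s².
PE = 823.8 J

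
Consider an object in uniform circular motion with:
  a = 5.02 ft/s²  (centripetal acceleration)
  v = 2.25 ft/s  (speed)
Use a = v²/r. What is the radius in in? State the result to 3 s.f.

Rearranging a = v²/r for r: r = v²/a.
a = 5.02 ft/s² = 1.530 m/s²; v = 2.25 ft/s = 0.6858 m/s.
r = 0.3074 m
0.3074 m × (1 in / 0.02540 m) = 12.10 in

12.1 in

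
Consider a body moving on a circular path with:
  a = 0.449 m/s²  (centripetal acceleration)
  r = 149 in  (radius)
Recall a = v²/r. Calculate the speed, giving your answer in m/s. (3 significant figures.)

1.30 m/s

Solving a = v²/r for v: v = √(a·r).
a = 0.449 m/s²; r = 149 in = 3.785 m.
v = 1.304 m/s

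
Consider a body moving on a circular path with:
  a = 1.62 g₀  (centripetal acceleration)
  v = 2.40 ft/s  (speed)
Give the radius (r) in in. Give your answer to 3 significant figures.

Rearranging a = v²/r for r: r = v²/a.
a = 1.62 g₀ = 15.89 m/s²; v = 2.40 ft/s = 0.7315 m/s.
r = 0.03368 m
0.03368 m × (1 in / 0.02540 m) = 1.326 in

1.33 in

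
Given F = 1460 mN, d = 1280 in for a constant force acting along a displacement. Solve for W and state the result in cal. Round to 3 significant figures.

Directly: W = F·d.
F = 1460 mN = 1.460 N; d = 1280 in = 32.51 m.
W = 47.47 J  (the unit combination reduces to kg·m²/s² = J)
47.47 J × (1 cal / 4.184 J) = 11.35 cal

11.3 cal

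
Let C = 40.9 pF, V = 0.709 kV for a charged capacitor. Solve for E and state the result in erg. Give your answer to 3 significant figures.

103 erg

Directly: E = ½CV².
C = 40.9 pF = 4.090×10^-11 F; V = 0.709 kV = 709.0 V.
E = 1.028×10^-5 J
1.028×10^-5 J × (1 erg / 1.000×10^-7 J) = 102.8 erg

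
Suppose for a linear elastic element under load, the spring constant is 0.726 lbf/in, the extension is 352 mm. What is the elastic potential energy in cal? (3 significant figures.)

1.88 cal

Directly: U = ½kx².
k = 0.726 lbf/in = 127.1 N/m; x = 352 mm = 0.3520 m.
U = 7.877 J  (the unit combination reduces to kg·m²/s² = J)
7.877 J × (1 cal / 4.184 J) = 1.883 cal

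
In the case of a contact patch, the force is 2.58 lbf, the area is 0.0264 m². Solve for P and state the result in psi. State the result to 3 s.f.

0.0630 psi

Directly: P = F/A.
F = 2.58 lbf = 11.48 N; A = 0.0264 m².
P = 434.7 Pa  (the unit combination reduces to kg/(m·s²) = Pa)
434.7 Pa × (1 psi / 6895 Pa) = 0.06305 psi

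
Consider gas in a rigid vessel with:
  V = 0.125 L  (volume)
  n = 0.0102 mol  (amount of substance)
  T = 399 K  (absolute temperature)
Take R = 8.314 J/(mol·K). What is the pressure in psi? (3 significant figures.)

From the ideal-gas law: P = nRT/V.
V = 0.125 L = 1.250×10^-4 m³; n = 0.0102 mol; T = 399 K; R = 8.314 J/(mol·K).
P = 2.707×10^5 Pa
2.707×10^5 Pa × (1 psi / 6895 Pa) = 39.26 psi

39.3 psi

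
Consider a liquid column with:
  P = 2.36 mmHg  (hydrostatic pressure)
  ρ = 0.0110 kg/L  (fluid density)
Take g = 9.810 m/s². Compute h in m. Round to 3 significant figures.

2.92 m

Rearranging: h = P/(ρ·g).
P = 2.36 mmHg = 314.6 Pa; ρ = 0.0110 kg/L = 11.00 kg/m³; g = 9.810 m/s².
h = 2.916 m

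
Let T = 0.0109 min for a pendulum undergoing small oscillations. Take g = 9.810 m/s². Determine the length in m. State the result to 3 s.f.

Solving T = 2π√(L/g) for L: L = g·(T/2π)².
T = 0.0109 min = 0.6540 s; g = 9.810 m/s².
L = 0.1063 m

0.106 m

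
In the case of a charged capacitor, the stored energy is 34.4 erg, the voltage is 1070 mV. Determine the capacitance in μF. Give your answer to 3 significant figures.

Solving E = ½C·V² for C: C = 2E/V².
E = 34.4 erg = 3.440×10^-6 J; V = 1070 mV = 1.070 V.
C = 6.009×10^-6 F
6.009×10^-6 F × (1 μF / 1.000×10^-6 F) = 6.009 μF

6.01 μF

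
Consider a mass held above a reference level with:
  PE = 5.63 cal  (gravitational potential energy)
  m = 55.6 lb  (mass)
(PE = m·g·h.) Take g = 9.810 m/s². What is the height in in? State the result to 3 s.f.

3.75 in

Solving PE = m·g·h for h: h = PE/(m·g).
PE = 5.63 cal = 23.56 J; m = 55.6 lb = 25.22 kg; g = 9.810 m/s².
h = 0.09521 m
0.09521 m × (1 in / 0.02540 m) = 3.748 in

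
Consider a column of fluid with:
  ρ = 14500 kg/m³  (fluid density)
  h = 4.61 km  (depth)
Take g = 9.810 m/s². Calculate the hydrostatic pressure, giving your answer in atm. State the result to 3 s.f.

Directly: P = ρgh.
ρ = 14500 kg/m³; h = 4.61 km = 4610 m; g = 9.810 m/s².
P = 6.557×10^8 Pa
6.557×10^8 Pa × (1 atm / 1.013×10^5 Pa) = 6472 atm

6470 atm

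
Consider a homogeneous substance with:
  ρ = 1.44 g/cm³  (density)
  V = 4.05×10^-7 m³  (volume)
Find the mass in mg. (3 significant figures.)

583 mg

Solving ρ = m/V for m: m = ρV.
ρ = 1.44 g/cm³ = 1440 kg/m³; V = 4.05×10^-7 m³.
m = 5.832×10^-4 kg
5.832×10^-4 kg × (1 mg / 1.000×10^-6 kg) = 583.2 mg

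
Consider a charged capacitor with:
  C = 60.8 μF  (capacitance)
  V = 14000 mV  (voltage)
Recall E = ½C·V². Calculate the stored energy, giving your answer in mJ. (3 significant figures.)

5.96 mJ

Directly: E = ½CV².
C = 60.8 μF = 6.080×10^-5 F; V = 14000 mV = 14.00 V.
E = 0.005958 J
0.005958 J × (1 mJ / 0.001000 J) = 5.958 mJ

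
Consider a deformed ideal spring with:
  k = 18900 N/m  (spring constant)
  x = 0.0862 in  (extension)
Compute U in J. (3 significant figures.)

0.0453 J

Directly: U = ½kx².
k = 18900 N/m; x = 0.0862 in = 0.002189 m.
U = 0.04530 J  (the unit combination reduces to kg·m²/s² = J)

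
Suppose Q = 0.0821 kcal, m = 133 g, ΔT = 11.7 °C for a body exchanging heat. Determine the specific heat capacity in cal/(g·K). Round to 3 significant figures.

0.0528 cal/(g·K)

Rearranging Q = m·c·ΔT for c: c = Q/(m·ΔT).
Q = 0.0821 kcal = 343.5 J; m = 133 g = 0.1330 kg; ΔT = 11.7 °C = 11.70 K.
c = 220.7 J/(kg·K)
220.7 J/(kg·K) × (1 cal/(g·K) / 4184 J/(kg·K)) = 0.05276 cal/(g·K)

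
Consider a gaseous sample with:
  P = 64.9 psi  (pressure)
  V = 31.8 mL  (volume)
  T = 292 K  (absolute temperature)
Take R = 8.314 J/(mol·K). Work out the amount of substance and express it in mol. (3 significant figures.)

0.00586 mol

Rearranging PV = nRT for n: n = PV/(RT).
P = 64.9 psi = 4.475×10^5 Pa; V = 31.8 mL = 3.180×10^-5 m³; T = 292 K; R = 8.314 J/(mol·K).
n = 0.005861 mol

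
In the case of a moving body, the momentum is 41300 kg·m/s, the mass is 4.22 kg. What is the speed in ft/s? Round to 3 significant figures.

Solving p = m·v for v: v = p/m.
p = 41300 kg·m/s; m = 4.22 kg.
v = 9787 m/s
9787 m/s × (1 ft/s / 0.3048 m/s) = 32109 ft/s

32100 ft/s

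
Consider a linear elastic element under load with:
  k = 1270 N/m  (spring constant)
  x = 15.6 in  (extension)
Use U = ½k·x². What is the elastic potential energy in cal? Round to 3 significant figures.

Directly: U = ½kx².
k = 1270 N/m; x = 15.6 in = 0.3962 m.
U = 99.70 J
99.70 J × (1 cal / 4.184 J) = 23.83 cal

23.8 cal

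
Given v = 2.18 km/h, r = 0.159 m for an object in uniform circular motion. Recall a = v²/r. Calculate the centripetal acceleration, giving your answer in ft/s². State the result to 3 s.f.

Directly: a = v²/r.
v = 2.18 km/h = 0.6056 m/s; r = 0.159 m.
a = 2.306 m/s²
2.306 m/s² × (1 ft/s² / 0.3048 m/s²) = 7.567 ft/s²

7.57 ft/s²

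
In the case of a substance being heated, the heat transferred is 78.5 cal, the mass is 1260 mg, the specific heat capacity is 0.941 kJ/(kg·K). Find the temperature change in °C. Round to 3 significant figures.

277 °C

Rearranging: ΔT = Q/(m·c).
Q = 78.5 cal = 328.4 J; m = 1260 mg = 0.001260 kg; c = 0.941 kJ/(kg·K) = 941.0 J/(kg·K).
ΔT = 277.0 K
Since 1 °C = 1 K, 277.0 °C.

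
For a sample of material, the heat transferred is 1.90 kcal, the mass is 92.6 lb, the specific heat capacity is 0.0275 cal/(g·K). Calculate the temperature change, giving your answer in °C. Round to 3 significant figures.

1.64 °C

Rearranging Q = m·c·ΔT for ΔT: ΔT = Q/(m·c).
Q = 1.90 kcal = 7950 J; m = 92.6 lb = 42.00 kg; c = 0.0275 cal/(g·K) = 115.1 J/(kg·K).
ΔT = 1.645 K
Since 1 °C = 1 K, 1.645 °C.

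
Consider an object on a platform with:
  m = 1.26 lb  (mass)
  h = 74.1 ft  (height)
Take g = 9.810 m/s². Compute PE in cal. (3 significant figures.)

PE is given directly by: PE = mgh.
m = 1.26 lb = 0.5715 kg; h = 74.1 ft = 22.59 m; g = 9.810 m/s².
PE = 126.6 J  (the unit combination reduces to kg·m²/s² = J)
126.6 J × (1 cal / 4.184 J) = 30.27 cal

30.3 cal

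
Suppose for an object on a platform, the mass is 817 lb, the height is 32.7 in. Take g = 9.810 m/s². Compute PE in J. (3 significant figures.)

3020 J

Directly: PE = mgh.
m = 817 lb = 370.6 kg; h = 32.7 in = 0.8306 m; g = 9.810 m/s².
PE = 3020 J  (the unit combination reduces to kg·m²/s² = J)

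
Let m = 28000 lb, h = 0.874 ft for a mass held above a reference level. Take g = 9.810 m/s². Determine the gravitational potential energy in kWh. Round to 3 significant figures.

0.00922 kWh

PE is given directly by: PE = mgh.
m = 28000 lb = 12701 kg; h = 0.874 ft = 0.2664 m; g = 9.810 m/s².
PE = 33191 J
33191 J × (1 kWh / 3.600×10^6 J) = 0.009220 kWh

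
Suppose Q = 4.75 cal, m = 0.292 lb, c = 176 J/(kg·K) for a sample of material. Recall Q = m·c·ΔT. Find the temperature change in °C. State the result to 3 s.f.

Rearranging Q = m·c·ΔT for ΔT: ΔT = Q/(m·c).
Q = 4.75 cal = 19.87 J; m = 0.292 lb = 0.1324 kg; c = 176 J/(kg·K).
ΔT = 0.8526 K
Since 1 °C = 1 K, 0.8526 °C.

0.853 °C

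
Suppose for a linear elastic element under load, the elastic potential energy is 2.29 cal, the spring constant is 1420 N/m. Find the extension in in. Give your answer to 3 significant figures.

Rearranging: x = √(2U/k).
U = 2.29 cal = 9.581 J; k = 1420 N/m.
x = 0.1162 m
0.1162 m × (1 in / 0.02540 m) = 4.574 in

4.57 in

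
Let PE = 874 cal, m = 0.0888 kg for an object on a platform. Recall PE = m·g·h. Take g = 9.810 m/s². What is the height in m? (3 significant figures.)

4200 m

Solving PE = m·g·h for h: h = PE/(m·g).
PE = 874 cal = 3657 J; m = 0.0888 kg; g = 9.810 m/s².
h = 4198 m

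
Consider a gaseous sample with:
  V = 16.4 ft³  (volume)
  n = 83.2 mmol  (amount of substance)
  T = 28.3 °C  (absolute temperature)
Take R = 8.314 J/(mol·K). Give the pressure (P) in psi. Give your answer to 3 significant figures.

P is given directly by: P = nRT/V.
V = 16.4 ft³ = 0.4644 m³; n = 83.2 mmol = 0.08320 mol; T = 28.3 °C = 301.4 K; R = 8.314 J/(mol·K).
P = 449.0 Pa
449.0 Pa × (1 psi / 6895 Pa) = 0.06512 psi

0.0651 psi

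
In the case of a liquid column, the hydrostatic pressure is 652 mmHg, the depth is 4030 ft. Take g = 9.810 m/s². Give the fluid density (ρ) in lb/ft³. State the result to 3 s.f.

Solving P = ρ·g·h for ρ: ρ = P/(g·h).
P = 652 mmHg = 86926 Pa; h = 4030 ft = 1228 m; g = 9.810 m/s².
ρ = 7.214 kg/m³
7.214 kg/m³ × (1 lb/ft³ / 16.02 kg/m³) = 0.4503 lb/ft³

0.450 lb/ft³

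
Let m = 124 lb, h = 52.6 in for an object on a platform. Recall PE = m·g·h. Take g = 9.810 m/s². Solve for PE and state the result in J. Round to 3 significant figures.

PE is given directly by: PE = mgh.
m = 124 lb = 56.25 kg; h = 52.6 in = 1.336 m; g = 9.810 m/s².
PE = 737.2 J

737 J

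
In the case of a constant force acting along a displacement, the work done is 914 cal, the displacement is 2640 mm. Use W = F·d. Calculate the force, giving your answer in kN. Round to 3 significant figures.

Solving W = F·d for F: F = W/d.
W = 914 cal = 3824 J; d = 2640 mm = 2.640 m.
F = 1449 N
1449 N × (1 kN / 1000 N) = 1.449 kN

1.45 kN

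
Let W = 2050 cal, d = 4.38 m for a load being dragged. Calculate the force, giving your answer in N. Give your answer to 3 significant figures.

Rearranging W = F·d for F: F = W/d.
W = 2050 cal = 8577 J; d = 4.38 m.
F = 1958 N  (the unit combination reduces to kg·m/s² = N)

1960 N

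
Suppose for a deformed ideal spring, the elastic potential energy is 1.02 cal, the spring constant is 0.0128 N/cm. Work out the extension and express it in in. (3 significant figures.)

102 in

Solving U = ½k·x² for x: x = √(2U/k).
U = 1.02 cal = 4.268 J; k = 0.0128 N/cm = 1.280 N/m.
x = 2.582 m
2.582 m × (1 in / 0.02540 m) = 101.7 in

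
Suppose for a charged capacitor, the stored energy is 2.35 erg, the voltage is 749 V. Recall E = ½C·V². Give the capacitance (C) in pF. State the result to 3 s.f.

Solving E = ½C·V² for C: C = 2E/V².
E = 2.35 erg = 2.350×10^-7 J; V = 749 V.
C = 8.378×10^-13 F
8.378×10^-13 F × (1 pF / 1.000×10^-12 F) = 0.8378 pF

0.838 pF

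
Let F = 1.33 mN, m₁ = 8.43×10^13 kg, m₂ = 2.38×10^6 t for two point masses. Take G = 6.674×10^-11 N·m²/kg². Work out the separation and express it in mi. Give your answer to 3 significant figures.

Rearranging F = G·m₁·m₂/r² for r: r = √(G·m₁m₂/F).
F = 1.33 mN = 0.001330 N; m₁ = 8.43×10^13 kg; m₂ = 2.38×10^6 t = 2.380×10^9 kg; G = 6.674×10^-11 N·m²/kg².
r = 1.003×10^8 m
1.003×10^8 m × (1 mi / 1609 m) = 62348 mi

62300 mi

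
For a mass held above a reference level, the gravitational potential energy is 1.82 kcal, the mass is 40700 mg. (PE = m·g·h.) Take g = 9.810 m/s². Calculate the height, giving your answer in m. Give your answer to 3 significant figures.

Rearranging: h = PE/(m·g).
PE = 1.82 kcal = 7615 J; m = 40700 mg = 0.04070 kg; g = 9.810 m/s².
h = 19072 m

19100 m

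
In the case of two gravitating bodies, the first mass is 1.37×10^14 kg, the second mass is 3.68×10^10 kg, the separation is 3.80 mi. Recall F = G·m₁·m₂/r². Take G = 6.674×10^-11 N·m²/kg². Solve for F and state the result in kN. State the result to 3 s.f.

9000 kN

F is given directly by: F = Gm₁m₂/r².
m₁ = 1.37×10^14 kg; m₂ = 3.68×10^10 kg; r = 3.80 mi = 6116 m; G = 6.674×10^-11 N·m²/kg².
F = 8.997×10^6 N  (the unit combination reduces to kg·m/s² = N)
8.997×10^6 N × (1 kN / 1000 N) = 8997 kN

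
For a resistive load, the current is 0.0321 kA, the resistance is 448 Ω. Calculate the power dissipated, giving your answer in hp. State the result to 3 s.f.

619 hp

P is given directly by: P = I²R.
I = 0.0321 kA = 32.10 A; R = 448 Ω.
P = 4.616×10^5 W
4.616×10^5 W × (1 hp / 745.7 W) = 619.0 hp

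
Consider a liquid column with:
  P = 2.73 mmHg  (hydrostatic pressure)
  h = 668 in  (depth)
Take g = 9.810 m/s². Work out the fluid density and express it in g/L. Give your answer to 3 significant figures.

Rearranging: ρ = P/(g·h).
P = 2.73 mmHg = 364.0 Pa; h = 668 in = 16.97 m; g = 9.810 m/s².
ρ = 2.187 kg/m³
Since 1 g/L = 1 kg/m³, 2.187 g/L.

2.19 g/L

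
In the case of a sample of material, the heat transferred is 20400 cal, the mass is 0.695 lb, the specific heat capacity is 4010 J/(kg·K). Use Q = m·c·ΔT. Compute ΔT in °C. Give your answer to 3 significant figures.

Rearranging Q = m·c·ΔT for ΔT: ΔT = Q/(m·c).
Q = 20400 cal = 85354 J; m = 0.695 lb = 0.3152 kg; c = 4010 J/(kg·K).
ΔT = 67.52 K
Since 1 °C = 1 K, 67.52 °C.

67.5 °C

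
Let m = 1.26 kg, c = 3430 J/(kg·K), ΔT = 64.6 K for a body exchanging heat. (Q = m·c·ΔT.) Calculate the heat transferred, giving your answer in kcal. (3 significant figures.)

Q is given directly by: Q = mcΔT.
m = 1.26 kg; c = 3430 J/(kg·K); ΔT = 64.6 K.
Q = 2.792×10^5 J
2.792×10^5 J × (1 kcal / 4184 J) = 66.73 kcal

66.7 kcal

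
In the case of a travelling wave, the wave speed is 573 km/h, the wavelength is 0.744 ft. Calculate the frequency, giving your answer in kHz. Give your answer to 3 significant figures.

0.702 kHz

Rearranging: f = v/λ.
v = 573 km/h = 159.2 m/s; λ = 0.744 ft = 0.2268 m.
f = 701.9 Hz
701.9 Hz × (1 kHz / 1000 Hz) = 0.7019 kHz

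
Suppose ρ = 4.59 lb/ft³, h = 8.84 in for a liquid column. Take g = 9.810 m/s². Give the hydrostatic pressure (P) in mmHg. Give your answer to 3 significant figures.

P is given directly by: P = ρgh.
ρ = 4.59 lb/ft³ = 73.52 kg/m³; h = 8.84 in = 0.2245 m; g = 9.810 m/s².
P = 162.0 Pa
162.0 Pa × (1 mmHg / 133.3 Pa) = 1.215 mmHg

1.21 mmHg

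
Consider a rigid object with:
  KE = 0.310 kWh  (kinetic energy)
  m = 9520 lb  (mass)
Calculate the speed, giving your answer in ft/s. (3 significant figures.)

74.6 ft/s

Rearranging KE = ½mv² for v: v = √(2·KE/m).
KE = 0.310 kWh = 1.116×10^6 J; m = 9520 lb = 4318 kg.
v = 22.74 m/s
22.74 m/s × (1 ft/s / 0.3048 m/s) = 74.59 ft/s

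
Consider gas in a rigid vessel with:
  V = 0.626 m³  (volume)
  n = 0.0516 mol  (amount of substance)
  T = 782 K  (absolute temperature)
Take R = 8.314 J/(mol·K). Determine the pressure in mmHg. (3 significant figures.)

4.02 mmHg

P is given directly by: P = nRT/V.
V = 0.626 m³; n = 0.0516 mol; T = 782 K; R = 8.314 J/(mol·K).
P = 535.9 Pa
535.9 Pa × (1 mmHg / 133.3 Pa) = 4.020 mmHg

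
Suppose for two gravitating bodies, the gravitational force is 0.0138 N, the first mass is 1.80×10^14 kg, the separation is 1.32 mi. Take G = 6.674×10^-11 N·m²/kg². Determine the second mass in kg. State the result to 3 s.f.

Rearranging: m₂ = F·r²/(G·m₁).
F = 0.0138 N; m₁ = 1.80×10^14 kg; r = 1.32 mi = 2124 m; G = 6.674×10^-11 N·m²/kg².
m₂ = 5.184 kg

5.18 kg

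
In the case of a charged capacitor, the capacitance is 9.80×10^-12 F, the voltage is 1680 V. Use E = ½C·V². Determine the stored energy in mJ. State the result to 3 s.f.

E is given directly by: E = ½CV².
C = 9.80×10^-12 F; V = 1680 V.
E = 1.383×10^-5 J  (the unit combination reduces to kg·m²/s² = J)
1.383×10^-5 J × (1 mJ / 0.001000 J) = 0.01383 mJ

0.0138 mJ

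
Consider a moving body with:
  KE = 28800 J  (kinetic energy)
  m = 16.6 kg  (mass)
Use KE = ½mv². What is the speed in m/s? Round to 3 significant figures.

Rearranging: v = √(2·KE/m).
KE = 28800 J; m = 16.6 kg.
v = 58.91 m/s

58.9 m/s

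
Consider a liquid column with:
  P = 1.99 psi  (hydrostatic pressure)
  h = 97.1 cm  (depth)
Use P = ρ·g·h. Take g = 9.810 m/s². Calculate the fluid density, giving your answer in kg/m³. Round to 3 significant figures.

1440 kg/m³

Rearranging: ρ = P/(g·h).
P = 1.99 psi = 13721 Pa; h = 97.1 cm = 0.9710 m; g = 9.810 m/s².
ρ = 1440 kg/m³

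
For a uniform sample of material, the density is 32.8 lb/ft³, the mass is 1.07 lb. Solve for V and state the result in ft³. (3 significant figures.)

Rearranging ρ = m/V for V: V = m/ρ.
ρ = 32.8 lb/ft³ = 525.4 kg/m³; m = 1.07 lb = 0.4853 kg.
V = 9.238×10^-4 m³
9.238×10^-4 m³ × (1 ft³ / 0.02832 m³) = 0.03262 ft³

0.0326 ft³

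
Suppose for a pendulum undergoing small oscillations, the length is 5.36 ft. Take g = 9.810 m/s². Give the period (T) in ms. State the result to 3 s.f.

2560 ms

Directly: T = 2π√(L/g).
L = 5.36 ft = 1.634 m; g = 9.810 m/s².
T = 2.564 s
2.564 s × (1 ms / 0.001000 s) = 2564 ms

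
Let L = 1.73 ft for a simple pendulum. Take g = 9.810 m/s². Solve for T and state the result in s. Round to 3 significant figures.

1.46 s

Directly: T = 2π√(L/g).
L = 1.73 ft = 0.5273 m; g = 9.810 m/s².
T = 1.457 s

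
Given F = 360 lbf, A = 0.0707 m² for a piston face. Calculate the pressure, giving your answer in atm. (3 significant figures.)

Directly: P = F/A.
F = 360 lbf = 1601 N; A = 0.0707 m².
P = 22650 Pa
22650 Pa × (1 atm / 1.013×10^5 Pa) = 0.2235 atm

0.224 atm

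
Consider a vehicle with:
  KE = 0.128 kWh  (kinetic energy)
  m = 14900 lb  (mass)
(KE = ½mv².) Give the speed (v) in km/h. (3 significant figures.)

42.0 km/h

Solving KE = ½mv² for v: v = √(2·KE/m).
KE = 0.128 kWh = 4.608×10^5 J; m = 14900 lb = 6759 kg.
v = 11.68 m/s
11.68 m/s × (1 km/h / 0.2778 m/s) = 42.04 km/h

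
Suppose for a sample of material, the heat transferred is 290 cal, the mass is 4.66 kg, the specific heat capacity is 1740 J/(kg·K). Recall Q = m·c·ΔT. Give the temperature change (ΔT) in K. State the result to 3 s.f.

0.150 K

Rearranging Q = m·c·ΔT for ΔT: ΔT = Q/(m·c).
Q = 290 cal = 1213 J; m = 4.66 kg; c = 1740 J/(kg·K).
ΔT = 0.1496 K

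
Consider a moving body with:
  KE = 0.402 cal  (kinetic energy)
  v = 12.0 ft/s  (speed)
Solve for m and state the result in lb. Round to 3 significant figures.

0.554 lb

Rearranging KE = ½mv² for m: m = 2·KE/v².
KE = 0.402 cal = 1.682 J; v = 12.0 ft/s = 3.658 m/s.
m = 0.2515 kg
0.2515 kg × (1 lb / 0.4536 kg) = 0.5544 lb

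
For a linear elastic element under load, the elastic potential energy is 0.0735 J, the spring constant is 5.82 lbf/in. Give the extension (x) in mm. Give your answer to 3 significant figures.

12.0 mm

Solving U = ½k·x² for x: x = √(2U/k).
U = 0.0735 J; k = 5.82 lbf/in = 1019 N/m.
x = 0.01201 m
0.01201 m × (1 mm / 0.001000 m) = 12.01 mm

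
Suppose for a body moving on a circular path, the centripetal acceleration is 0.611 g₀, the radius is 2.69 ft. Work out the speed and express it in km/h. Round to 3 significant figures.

7.98 km/h

Solving a = v²/r for v: v = √(a·r).
a = 0.611 g₀ = 5.992 m/s²; r = 2.69 ft = 0.8199 m.
v = 2.216 m/s
2.216 m/s × (1 km/h / 0.2778 m/s) = 7.979 km/h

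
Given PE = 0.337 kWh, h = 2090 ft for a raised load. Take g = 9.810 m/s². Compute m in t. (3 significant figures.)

Solving PE = m·g·h for m: m = PE/(g·h).
PE = 0.337 kWh = 1.213×10^6 J; h = 2090 ft = 637.0 m; g = 9.810 m/s².
m = 194.1 kg
194.1 kg × (1 t / 1000 kg) = 0.1941 t

0.194 t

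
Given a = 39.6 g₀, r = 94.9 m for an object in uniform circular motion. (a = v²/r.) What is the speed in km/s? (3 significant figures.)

0.192 km/s

Rearranging a = v²/r for v: v = √(a·r).
a = 39.6 g₀ = 388.3 m/s²; r = 94.9 m.
v = 192.0 m/s
192.0 m/s × (1 km/s / 1000 m/s) = 0.1920 km/s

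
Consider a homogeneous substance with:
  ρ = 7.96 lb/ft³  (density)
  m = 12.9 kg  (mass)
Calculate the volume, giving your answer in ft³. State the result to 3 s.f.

3.57 ft³

Rearranging: V = m/ρ.
ρ = 7.96 lb/ft³ = 127.5 kg/m³; m = 12.9 kg.
V = 0.1012 m³
0.1012 m³ × (1 ft³ / 0.02832 m³) = 3.573 ft³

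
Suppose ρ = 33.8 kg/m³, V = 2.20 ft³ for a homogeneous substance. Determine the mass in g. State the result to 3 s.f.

2110 g

Rearranging: m = ρV.
ρ = 33.8 kg/m³; V = 2.20 ft³ = 0.06230 m³.
m = 2.106 kg
2.106 kg × (1 g / 0.001000 kg) = 2106 g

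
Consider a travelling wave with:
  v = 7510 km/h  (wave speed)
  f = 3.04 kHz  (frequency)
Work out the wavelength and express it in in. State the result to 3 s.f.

Rearranging v = f·λ for λ: λ = v/f.
v = 7510 km/h = 2086 m/s; f = 3.04 kHz = 3040 Hz.
λ = 0.6862 m
0.6862 m × (1 in / 0.02540 m) = 27.02 in

27.0 in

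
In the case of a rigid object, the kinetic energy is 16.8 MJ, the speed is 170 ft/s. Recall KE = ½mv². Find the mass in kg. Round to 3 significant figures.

12500 kg

Solving KE = ½mv² for m: m = 2·KE/v².
KE = 16.8 MJ = 1.680×10^7 J; v = 170 ft/s = 51.82 m/s.
m = 12514 kg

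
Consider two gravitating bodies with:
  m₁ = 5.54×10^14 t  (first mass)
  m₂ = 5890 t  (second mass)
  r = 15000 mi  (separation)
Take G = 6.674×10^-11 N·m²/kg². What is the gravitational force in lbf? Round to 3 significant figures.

From Newton's law of gravitation: F = Gm₁m₂/r².
m₁ = 5.54×10^14 t = 5.540×10^17 kg; m₂ = 5890 t = 5.890×10^6 kg; r = 15000 mi = 2.414×10^7 m; G = 6.674×10^-11 N·m²/kg².
F = 0.3737 N
0.3737 N × (1 lbf / 4.448 N) = 0.08401 lbf

0.0840 lbf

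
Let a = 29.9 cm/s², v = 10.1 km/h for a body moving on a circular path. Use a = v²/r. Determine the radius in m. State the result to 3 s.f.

Solving a = v²/r for r: r = v²/a.
a = 29.9 cm/s² = 0.2990 m/s²; v = 10.1 km/h = 2.806 m/s.
r = 26.32 m

26.3 m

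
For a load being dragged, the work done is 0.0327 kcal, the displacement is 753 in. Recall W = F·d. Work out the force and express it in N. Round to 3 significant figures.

Solving W = F·d for F: F = W/d.
W = 0.0327 kcal = 136.8 J; d = 753 in = 19.13 m.
F = 7.153 N

7.15 N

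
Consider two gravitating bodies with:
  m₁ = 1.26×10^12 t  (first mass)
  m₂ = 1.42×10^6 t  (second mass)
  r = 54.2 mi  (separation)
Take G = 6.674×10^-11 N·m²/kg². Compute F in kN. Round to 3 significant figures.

15.7 kN

Directly: F = Gm₁m₂/r².
m₁ = 1.26×10^12 t = 1.260×10^15 kg; m₂ = 1.42×10^6 t = 1.420×10^9 kg; r = 54.2 mi = 87226 m; G = 6.674×10^-11 N·m²/kg².
F = 15695 N
15695 N × (1 kN / 1000 N) = 15.69 kN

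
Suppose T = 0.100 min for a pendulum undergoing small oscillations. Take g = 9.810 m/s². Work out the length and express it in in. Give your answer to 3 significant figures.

352 in

Rearranging: L = g·(T/2π)².
T = 0.100 min = 6.000 s; g = 9.810 m/s².
L = 8.946 m
8.946 m × (1 in / 0.02540 m) = 352.2 in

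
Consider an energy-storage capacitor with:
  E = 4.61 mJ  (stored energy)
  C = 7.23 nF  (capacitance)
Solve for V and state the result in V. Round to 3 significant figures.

Rearranging: V = √(2E/C).
E = 4.61 mJ = 0.004610 J; C = 7.23 nF = 7.230×10^-9 F.
V = 1129 V

1130 V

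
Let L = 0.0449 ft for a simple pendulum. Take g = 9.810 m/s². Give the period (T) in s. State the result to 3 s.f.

0.235 s

T is given directly by: T = 2π√(L/g).
L = 0.0449 ft = 0.01369 m; g = 9.810 m/s².
T = 0.2347 s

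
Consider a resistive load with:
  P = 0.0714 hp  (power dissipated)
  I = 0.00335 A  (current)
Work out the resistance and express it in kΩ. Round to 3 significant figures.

4740 kΩ

Rearranging: R = P/I².
P = 0.0714 hp = 53.24 W; I = 0.00335 A.
R = 4.744×10^6 Ω
4.744×10^6 Ω × (1 kΩ / 1000 Ω) = 4744 kΩ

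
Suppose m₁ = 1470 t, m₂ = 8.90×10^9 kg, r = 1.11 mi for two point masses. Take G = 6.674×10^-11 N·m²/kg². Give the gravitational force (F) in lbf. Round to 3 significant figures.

F is given directly by: F = Gm₁m₂/r².
m₁ = 1470 t = 1.470×10^6 kg; m₂ = 8.90×10^9 kg; r = 1.11 mi = 1786 m; G = 6.674×10^-11 N·m²/kg².
F = 0.2736 N
0.2736 N × (1 lbf / 4.448 N) = 0.06151 lbf

0.0615 lbf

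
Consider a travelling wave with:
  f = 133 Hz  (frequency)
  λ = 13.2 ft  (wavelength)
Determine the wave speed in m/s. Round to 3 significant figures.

535 m/s

Directly: v = fλ.
f = 133 Hz; λ = 13.2 ft = 4.023 m.
v = 535.1 m/s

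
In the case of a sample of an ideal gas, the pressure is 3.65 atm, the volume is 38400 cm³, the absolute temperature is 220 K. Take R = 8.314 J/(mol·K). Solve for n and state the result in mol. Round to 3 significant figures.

From the ideal-gas law: n = PV/(RT).
P = 3.65 atm = 3.698×10^5 Pa; V = 38400 cm³ = 0.03840 m³; T = 220 K; R = 8.314 J/(mol·K).
n = 7.764 mol

7.76 mol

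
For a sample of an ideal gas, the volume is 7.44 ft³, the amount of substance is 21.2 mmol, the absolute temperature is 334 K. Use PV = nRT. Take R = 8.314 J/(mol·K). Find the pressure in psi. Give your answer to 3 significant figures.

0.0405 psi

From the ideal-gas law: P = nRT/V.
V = 7.44 ft³ = 0.2107 m³; n = 21.2 mmol = 0.02120 mol; T = 334 K; R = 8.314 J/(mol·K).
P = 279.4 Pa  (the unit combination reduces to kg/(m·s²) = Pa)
279.4 Pa × (1 psi / 6895 Pa) = 0.04053 psi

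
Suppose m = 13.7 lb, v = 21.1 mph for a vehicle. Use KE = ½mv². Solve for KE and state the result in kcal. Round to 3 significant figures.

0.0661 kcal

KE is given directly by: KE = ½mv².
m = 13.7 lb = 6.214 kg; v = 21.1 mph = 9.433 m/s.
KE = 276.4 J  (the unit combination reduces to kg·m²/s² = J)
276.4 J × (1 kcal / 4184 J) = 0.06607 kcal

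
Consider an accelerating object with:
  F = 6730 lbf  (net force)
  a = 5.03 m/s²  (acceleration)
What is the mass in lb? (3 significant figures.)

13100 lb

Solving F = m·a for m: m = F/a.
F = 6730 lbf = 29937 N; a = 5.03 m/s².
m = 5952 kg
5952 kg × (1 lb / 0.4536 kg) = 13121 lb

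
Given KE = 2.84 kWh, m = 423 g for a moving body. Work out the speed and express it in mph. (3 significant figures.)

15600 mph

Rearranging: v = √(2·KE/m).
KE = 2.84 kWh = 1.022×10^7 J; m = 423 g = 0.4230 kg.
v = 6953 m/s
6953 m/s × (1 mph / 0.4470 m/s) = 15553 mph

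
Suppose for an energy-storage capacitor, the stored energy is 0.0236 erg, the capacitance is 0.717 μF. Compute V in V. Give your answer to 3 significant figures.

0.0811 V

Solving E = ½C·V² for V: V = √(2E/C).
E = 0.0236 erg = 2.360×10^-9 J; C = 0.717 μF = 7.170×10^-7 F.
V = 0.08114 V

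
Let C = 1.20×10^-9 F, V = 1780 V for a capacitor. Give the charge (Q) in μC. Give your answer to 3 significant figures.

2.14 μC

Solving C = Q/V for Q: Q = CV.
C = 1.20×10^-9 F; V = 1780 V.
Q = 2.136×10^-6 C
2.136×10^-6 C × (1 μC / 1.000×10^-6 C) = 2.136 μC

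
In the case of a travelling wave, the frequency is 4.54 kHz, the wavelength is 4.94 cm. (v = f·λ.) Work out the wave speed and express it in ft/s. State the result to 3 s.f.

736 ft/s

v is given directly by: v = fλ.
f = 4.54 kHz = 4540 Hz; λ = 4.94 cm = 0.04940 m.
v = 224.3 m/s
224.3 m/s × (1 ft/s / 0.3048 m/s) = 735.8 ft/s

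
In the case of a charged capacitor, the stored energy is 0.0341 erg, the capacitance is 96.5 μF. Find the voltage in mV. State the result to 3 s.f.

Solving E = ½C·V² for V: V = √(2E/C).
E = 0.0341 erg = 3.410×10^-9 J; C = 96.5 μF = 9.650×10^-5 F.
V = 0.008407 V
0.008407 V × (1 mV / 0.001000 V) = 8.407 mV

8.41 mV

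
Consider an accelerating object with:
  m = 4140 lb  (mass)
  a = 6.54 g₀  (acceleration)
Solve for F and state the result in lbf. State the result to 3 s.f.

From Newton's second law: F = m·a.
m = 4140 lb = 1878 kg; a = 6.54 g₀ = 64.14 m/s².
F = 1.204×10^5 N  (the unit combination reduces to kg·m/s² = N)
1.204×10^5 N × (1 lbf / 4.448 N) = 27076 lbf

27100 lbf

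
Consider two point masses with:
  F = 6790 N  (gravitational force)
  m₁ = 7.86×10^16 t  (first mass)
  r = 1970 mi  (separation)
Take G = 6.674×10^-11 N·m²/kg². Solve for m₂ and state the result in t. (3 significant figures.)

13000 t

From Newton's law of gravitation: m₂ = F·r²/(G·m₁).
F = 6790 N; m₁ = 7.86×10^16 t = 7.860×10^19 kg; r = 1970 mi = 3.170×10^6 m; G = 6.674×10^-11 N·m²/kg².
m₂ = 1.301×10^7 kg
1.301×10^7 kg × (1 t / 1000 kg) = 13010 t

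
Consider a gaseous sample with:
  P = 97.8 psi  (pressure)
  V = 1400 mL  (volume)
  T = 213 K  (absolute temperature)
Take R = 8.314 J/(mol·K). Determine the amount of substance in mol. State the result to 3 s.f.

Solving PV = nRT for n: n = PV/(RT).
P = 97.8 psi = 6.743×10^5 Pa; V = 1400 mL = 0.001400 m³; T = 213 K; R = 8.314 J/(mol·K).
n = 0.5331 mol

0.533 mol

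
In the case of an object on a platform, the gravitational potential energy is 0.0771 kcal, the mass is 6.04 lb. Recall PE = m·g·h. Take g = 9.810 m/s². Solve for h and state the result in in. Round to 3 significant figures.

473 in

Rearranging PE = m·g·h for h: h = PE/(m·g).
PE = 0.0771 kcal = 322.6 J; m = 6.04 lb = 2.740 kg; g = 9.810 m/s².
h = 12.00 m
12.00 m × (1 in / 0.02540 m) = 472.5 in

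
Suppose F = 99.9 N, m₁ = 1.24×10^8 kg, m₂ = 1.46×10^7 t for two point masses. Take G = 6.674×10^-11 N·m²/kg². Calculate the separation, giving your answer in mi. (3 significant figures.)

0.683 mi

From Newton's law of gravitation: r = √(G·m₁m₂/F).
F = 99.9 N; m₁ = 1.24×10^8 kg; m₂ = 1.46×10^7 t = 1.460×10^10 kg; G = 6.674×10^-11 N·m²/kg².
r = 1100 m
1100 m × (1 mi / 1609 m) = 0.6834 mi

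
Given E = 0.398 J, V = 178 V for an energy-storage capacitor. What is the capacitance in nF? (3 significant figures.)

Rearranging E = ½C·V² for C: C = 2E/V².
E = 0.398 J; V = 178 V.
C = 2.512×10^-5 F
2.512×10^-5 F × (1 nF / 1.000×10^-9 F) = 25123 nF

25100 nF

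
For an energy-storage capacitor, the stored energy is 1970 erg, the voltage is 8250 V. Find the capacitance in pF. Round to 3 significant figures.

5.79 pF

Solving E = ½C·V² for C: C = 2E/V².
E = 1970 erg = 1.970×10^-4 J; V = 8250 V.
C = 5.789×10^-12 F
5.789×10^-12 F × (1 pF / 1.000×10^-12 F) = 5.789 pF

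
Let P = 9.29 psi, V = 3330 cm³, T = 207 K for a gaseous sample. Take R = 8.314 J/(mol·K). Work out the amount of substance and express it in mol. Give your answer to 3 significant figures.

From the ideal-gas law: n = PV/(RT).
P = 9.29 psi = 64052 Pa; V = 3330 cm³ = 0.003330 m³; T = 207 K; R = 8.314 J/(mol·K).
n = 0.1239 mol

0.124 mol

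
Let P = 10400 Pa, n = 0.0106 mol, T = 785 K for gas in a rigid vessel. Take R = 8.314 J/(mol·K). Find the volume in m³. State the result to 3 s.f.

0.00665 m³

Rearranging PV = nRT for V: V = nRT/P.
P = 10400 Pa; n = 0.0106 mol; T = 785 K; R = 8.314 J/(mol·K).
V = 0.006652 m³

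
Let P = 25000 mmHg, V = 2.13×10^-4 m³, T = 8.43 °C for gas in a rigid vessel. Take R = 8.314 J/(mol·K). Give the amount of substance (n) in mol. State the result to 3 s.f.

0.303 mol

Solving PV = nRT for n: n = PV/(RT).
P = 25000 mmHg = 3.333×10^6 Pa; V = 2.13×10^-4 m³; T = 8.43 °C = 281.6 K; R = 8.314 J/(mol·K).
n = 0.3033 mol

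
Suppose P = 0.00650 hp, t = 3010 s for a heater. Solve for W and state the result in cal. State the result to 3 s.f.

Rearranging: W = P·t.
P = 0.00650 hp = 4.847 W; t = 3010 s.
W = 14590 J
14590 J × (1 cal / 4.184 J) = 3487 cal

3490 cal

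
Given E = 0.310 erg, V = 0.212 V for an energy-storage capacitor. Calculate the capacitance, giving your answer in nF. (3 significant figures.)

1380 nF

Rearranging E = ½C·V² for C: C = 2E/V².
E = 0.310 erg = 3.100×10^-8 J; V = 0.212 V.
C = 1.379×10^-6 F
1.379×10^-6 F × (1 nF / 1.000×10^-9 F) = 1379 nF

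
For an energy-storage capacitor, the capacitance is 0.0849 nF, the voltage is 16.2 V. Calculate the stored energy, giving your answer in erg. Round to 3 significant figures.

0.111 erg

E is given directly by: E = ½CV².
C = 0.0849 nF = 8.490×10^-11 F; V = 16.2 V.
E = 1.114×10^-8 J  (the unit combination reduces to kg·m²/s² = J)
1.114×10^-8 J × (1 erg / 1.000×10^-7 J) = 0.1114 erg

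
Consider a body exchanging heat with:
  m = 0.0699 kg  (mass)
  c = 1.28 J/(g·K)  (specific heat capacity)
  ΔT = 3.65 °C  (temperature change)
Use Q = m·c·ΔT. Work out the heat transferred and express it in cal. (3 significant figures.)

Directly: Q = mcΔT.
m = 0.0699 kg; c = 1.28 J/(g·K) = 1280 J/(kg·K); ΔT = 3.65 °C = 3.650 K.
Q = 326.6 J  (the unit combination reduces to kg·m²/s² = J)
326.6 J × (1 cal / 4.184 J) = 78.05 cal

78.1 cal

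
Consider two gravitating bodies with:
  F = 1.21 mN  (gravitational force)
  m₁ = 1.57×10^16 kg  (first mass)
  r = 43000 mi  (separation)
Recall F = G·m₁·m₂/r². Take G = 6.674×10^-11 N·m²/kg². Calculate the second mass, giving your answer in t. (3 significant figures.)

5530 t

From Newton's law of gravitation: m₂ = F·r²/(G·m₁).
F = 1.21 mN = 0.001210 N; m₁ = 1.57×10^16 kg; r = 43000 mi = 6.920×10^7 m; G = 6.674×10^-11 N·m²/kg².
m₂ = 5.530×10^6 kg
5.530×10^6 kg × (1 t / 1000 kg) = 5530 t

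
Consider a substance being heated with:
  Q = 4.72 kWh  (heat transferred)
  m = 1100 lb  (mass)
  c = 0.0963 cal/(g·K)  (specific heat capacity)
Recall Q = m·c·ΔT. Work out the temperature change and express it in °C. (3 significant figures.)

Rearranging Q = m·c·ΔT for ΔT: ΔT = Q/(m·c).
Q = 4.72 kWh = 1.699×10^7 J; m = 1100 lb = 499.0 kg; c = 0.0963 cal/(g·K) = 402.9 J/(kg·K).
ΔT = 84.52 K
Since 1 °C = 1 K, 84.52 °C.

84.5 °C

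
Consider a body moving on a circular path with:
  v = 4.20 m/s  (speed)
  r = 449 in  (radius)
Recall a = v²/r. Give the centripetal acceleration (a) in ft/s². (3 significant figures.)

a is given directly by: a = v²/r.
v = 4.20 m/s; r = 449 in = 11.40 m.
a = 1.547 m/s²
1.547 m/s² × (1 ft/s² / 0.3048 m/s²) = 5.075 ft/s²

5.07 ft/s²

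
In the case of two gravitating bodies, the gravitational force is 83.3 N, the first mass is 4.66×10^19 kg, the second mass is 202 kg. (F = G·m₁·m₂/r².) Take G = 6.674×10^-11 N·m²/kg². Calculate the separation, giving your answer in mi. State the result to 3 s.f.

Rearranging: r = √(G·m₁m₂/F).
F = 83.3 N; m₁ = 4.66×10^19 kg; m₂ = 202 kg; G = 6.674×10^-11 N·m²/kg².
r = 86844 m
86844 m × (1 mi / 1609 m) = 53.96 mi

54.0 mi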